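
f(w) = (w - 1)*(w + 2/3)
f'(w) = 2*w - 1/3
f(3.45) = 10.09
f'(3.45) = 6.57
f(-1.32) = 1.52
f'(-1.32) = -2.97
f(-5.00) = 26.00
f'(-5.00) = -10.33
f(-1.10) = 0.91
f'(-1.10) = -2.53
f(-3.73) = 14.49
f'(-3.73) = -7.79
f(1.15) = 0.27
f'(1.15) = 1.97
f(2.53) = 4.89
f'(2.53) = 4.73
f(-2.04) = 4.17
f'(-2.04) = -4.41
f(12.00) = 139.33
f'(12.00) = 23.67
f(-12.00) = 147.33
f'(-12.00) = -24.33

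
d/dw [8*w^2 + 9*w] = 16*w + 9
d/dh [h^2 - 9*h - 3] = 2*h - 9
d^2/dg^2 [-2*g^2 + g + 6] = -4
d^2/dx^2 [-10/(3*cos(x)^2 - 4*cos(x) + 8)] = 10*(-36*sin(x)^4 - 62*sin(x)^2 - 77*cos(x) + 9*cos(3*x) + 82)/(3*sin(x)^2 + 4*cos(x) - 11)^3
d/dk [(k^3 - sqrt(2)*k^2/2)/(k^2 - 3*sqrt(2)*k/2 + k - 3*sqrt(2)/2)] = k*(-k*(2*k - sqrt(2))*(4*k - 3*sqrt(2) + 2) + 2*(3*k - sqrt(2))*(2*k^2 - 3*sqrt(2)*k + 2*k - 3*sqrt(2)))/(2*k^2 - 3*sqrt(2)*k + 2*k - 3*sqrt(2))^2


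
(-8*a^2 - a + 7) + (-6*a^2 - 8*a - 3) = -14*a^2 - 9*a + 4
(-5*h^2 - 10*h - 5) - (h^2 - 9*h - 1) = -6*h^2 - h - 4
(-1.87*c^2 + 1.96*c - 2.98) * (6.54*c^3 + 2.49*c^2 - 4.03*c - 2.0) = -12.2298*c^5 + 8.1621*c^4 - 7.0727*c^3 - 11.579*c^2 + 8.0894*c + 5.96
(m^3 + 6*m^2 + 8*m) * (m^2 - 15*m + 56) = m^5 - 9*m^4 - 26*m^3 + 216*m^2 + 448*m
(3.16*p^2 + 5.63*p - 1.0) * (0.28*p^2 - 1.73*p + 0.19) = 0.8848*p^4 - 3.8904*p^3 - 9.4195*p^2 + 2.7997*p - 0.19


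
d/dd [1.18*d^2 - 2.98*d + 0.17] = 2.36*d - 2.98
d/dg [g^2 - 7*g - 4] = 2*g - 7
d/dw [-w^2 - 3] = -2*w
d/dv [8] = 0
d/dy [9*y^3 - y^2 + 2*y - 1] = 27*y^2 - 2*y + 2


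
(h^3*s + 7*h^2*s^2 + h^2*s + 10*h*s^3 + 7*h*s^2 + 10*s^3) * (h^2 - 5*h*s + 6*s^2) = h^5*s + 2*h^4*s^2 + h^4*s - 19*h^3*s^3 + 2*h^3*s^2 - 8*h^2*s^4 - 19*h^2*s^3 + 60*h*s^5 - 8*h*s^4 + 60*s^5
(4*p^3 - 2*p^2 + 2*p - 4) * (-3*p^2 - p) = -12*p^5 + 2*p^4 - 4*p^3 + 10*p^2 + 4*p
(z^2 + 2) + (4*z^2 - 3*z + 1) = 5*z^2 - 3*z + 3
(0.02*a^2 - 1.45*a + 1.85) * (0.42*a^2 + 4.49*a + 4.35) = 0.0084*a^4 - 0.5192*a^3 - 5.6465*a^2 + 1.999*a + 8.0475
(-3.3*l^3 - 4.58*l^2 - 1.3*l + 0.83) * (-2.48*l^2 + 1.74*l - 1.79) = 8.184*l^5 + 5.6164*l^4 + 1.1618*l^3 + 3.8778*l^2 + 3.7712*l - 1.4857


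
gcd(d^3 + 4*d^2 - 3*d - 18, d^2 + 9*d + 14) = 1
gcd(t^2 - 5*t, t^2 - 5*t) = t^2 - 5*t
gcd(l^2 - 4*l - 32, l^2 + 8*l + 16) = l + 4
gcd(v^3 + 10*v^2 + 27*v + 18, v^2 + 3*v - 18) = v + 6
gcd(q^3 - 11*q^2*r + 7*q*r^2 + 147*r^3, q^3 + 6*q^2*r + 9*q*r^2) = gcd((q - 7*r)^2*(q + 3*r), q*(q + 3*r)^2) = q + 3*r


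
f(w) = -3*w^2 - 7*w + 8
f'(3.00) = -25.00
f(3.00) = -40.00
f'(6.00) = -43.00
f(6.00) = -142.00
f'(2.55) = -22.30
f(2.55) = -29.36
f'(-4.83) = 21.98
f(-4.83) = -28.18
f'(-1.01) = -0.94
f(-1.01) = 12.01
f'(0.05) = -7.30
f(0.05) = 7.64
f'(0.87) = -12.22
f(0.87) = -0.36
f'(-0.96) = -1.24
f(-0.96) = 11.96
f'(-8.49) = 43.94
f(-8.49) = -148.81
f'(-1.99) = 4.94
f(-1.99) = 10.05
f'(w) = -6*w - 7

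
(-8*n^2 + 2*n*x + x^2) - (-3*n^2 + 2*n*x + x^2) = -5*n^2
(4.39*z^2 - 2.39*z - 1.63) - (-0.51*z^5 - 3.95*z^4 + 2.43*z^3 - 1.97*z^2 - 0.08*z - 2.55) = 0.51*z^5 + 3.95*z^4 - 2.43*z^3 + 6.36*z^2 - 2.31*z + 0.92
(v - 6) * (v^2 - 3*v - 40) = v^3 - 9*v^2 - 22*v + 240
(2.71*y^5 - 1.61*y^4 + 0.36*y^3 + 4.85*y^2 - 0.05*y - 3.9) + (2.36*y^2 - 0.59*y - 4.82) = 2.71*y^5 - 1.61*y^4 + 0.36*y^3 + 7.21*y^2 - 0.64*y - 8.72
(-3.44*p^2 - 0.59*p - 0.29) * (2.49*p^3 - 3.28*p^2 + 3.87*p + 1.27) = -8.5656*p^5 + 9.8141*p^4 - 12.0997*p^3 - 5.7009*p^2 - 1.8716*p - 0.3683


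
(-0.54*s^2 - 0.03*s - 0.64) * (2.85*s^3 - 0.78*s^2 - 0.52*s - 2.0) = -1.539*s^5 + 0.3357*s^4 - 1.5198*s^3 + 1.5948*s^2 + 0.3928*s + 1.28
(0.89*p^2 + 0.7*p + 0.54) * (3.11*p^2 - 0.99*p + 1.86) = 2.7679*p^4 + 1.2959*p^3 + 2.6418*p^2 + 0.7674*p + 1.0044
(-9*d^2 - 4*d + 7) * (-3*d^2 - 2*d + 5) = 27*d^4 + 30*d^3 - 58*d^2 - 34*d + 35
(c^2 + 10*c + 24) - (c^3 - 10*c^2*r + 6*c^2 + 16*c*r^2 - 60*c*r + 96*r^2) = -c^3 + 10*c^2*r - 5*c^2 - 16*c*r^2 + 60*c*r + 10*c - 96*r^2 + 24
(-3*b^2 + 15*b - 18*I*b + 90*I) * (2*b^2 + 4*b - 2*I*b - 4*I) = -6*b^4 + 18*b^3 - 30*I*b^3 + 24*b^2 + 90*I*b^2 + 108*b + 300*I*b + 360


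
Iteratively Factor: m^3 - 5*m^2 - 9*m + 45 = (m + 3)*(m^2 - 8*m + 15) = (m - 3)*(m + 3)*(m - 5)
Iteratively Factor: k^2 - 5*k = (k - 5)*(k)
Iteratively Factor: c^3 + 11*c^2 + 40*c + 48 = (c + 4)*(c^2 + 7*c + 12) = (c + 4)^2*(c + 3)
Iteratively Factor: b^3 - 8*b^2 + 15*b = (b - 5)*(b^2 - 3*b) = b*(b - 5)*(b - 3)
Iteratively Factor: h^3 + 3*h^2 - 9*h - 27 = (h + 3)*(h^2 - 9) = (h + 3)^2*(h - 3)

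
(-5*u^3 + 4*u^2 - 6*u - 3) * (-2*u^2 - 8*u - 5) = 10*u^5 + 32*u^4 + 5*u^3 + 34*u^2 + 54*u + 15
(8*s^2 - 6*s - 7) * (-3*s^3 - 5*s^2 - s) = -24*s^5 - 22*s^4 + 43*s^3 + 41*s^2 + 7*s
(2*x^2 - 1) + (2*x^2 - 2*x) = 4*x^2 - 2*x - 1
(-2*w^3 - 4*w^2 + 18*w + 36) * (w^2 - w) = -2*w^5 - 2*w^4 + 22*w^3 + 18*w^2 - 36*w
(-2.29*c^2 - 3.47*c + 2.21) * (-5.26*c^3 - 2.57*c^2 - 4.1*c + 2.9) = 12.0454*c^5 + 24.1375*c^4 + 6.6823*c^3 + 1.9063*c^2 - 19.124*c + 6.409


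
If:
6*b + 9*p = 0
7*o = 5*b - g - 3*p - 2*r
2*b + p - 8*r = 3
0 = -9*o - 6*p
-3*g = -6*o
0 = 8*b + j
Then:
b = -9/32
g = -1/4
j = 9/4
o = -1/8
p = 3/16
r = -27/64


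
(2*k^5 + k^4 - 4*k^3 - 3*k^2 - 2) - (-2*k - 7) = 2*k^5 + k^4 - 4*k^3 - 3*k^2 + 2*k + 5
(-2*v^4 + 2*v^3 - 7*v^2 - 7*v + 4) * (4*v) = -8*v^5 + 8*v^4 - 28*v^3 - 28*v^2 + 16*v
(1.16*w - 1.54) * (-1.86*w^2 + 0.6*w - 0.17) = -2.1576*w^3 + 3.5604*w^2 - 1.1212*w + 0.2618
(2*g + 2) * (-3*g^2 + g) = -6*g^3 - 4*g^2 + 2*g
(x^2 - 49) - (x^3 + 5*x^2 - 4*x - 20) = -x^3 - 4*x^2 + 4*x - 29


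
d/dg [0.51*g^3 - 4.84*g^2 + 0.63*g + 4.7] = 1.53*g^2 - 9.68*g + 0.63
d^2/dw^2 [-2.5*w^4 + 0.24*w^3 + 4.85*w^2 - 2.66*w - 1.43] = -30.0*w^2 + 1.44*w + 9.7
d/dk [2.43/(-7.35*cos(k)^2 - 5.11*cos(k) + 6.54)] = -(35.721*cos(k) + 12.4173)*sin(k)/(7.35*cos(k)^2 + 5.11*cos(k) - 6.54)^2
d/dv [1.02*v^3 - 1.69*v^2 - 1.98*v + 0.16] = 3.06*v^2 - 3.38*v - 1.98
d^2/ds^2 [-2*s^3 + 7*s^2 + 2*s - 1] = 14 - 12*s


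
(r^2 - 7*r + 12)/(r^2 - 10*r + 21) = (r - 4)/(r - 7)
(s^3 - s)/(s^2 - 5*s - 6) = s*(s - 1)/(s - 6)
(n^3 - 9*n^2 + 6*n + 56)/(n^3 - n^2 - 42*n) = (n^2 - 2*n - 8)/(n*(n + 6))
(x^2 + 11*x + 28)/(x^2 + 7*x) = (x + 4)/x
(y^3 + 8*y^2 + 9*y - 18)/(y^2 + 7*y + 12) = (y^2 + 5*y - 6)/(y + 4)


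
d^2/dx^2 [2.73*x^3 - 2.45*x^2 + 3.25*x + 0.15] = 16.38*x - 4.9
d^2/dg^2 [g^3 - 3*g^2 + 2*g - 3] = 6*g - 6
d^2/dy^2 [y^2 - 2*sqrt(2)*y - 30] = 2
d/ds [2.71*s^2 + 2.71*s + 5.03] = 5.42*s + 2.71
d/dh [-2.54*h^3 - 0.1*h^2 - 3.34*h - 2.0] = -7.62*h^2 - 0.2*h - 3.34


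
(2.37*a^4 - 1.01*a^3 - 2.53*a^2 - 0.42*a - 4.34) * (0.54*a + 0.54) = 1.2798*a^5 + 0.7344*a^4 - 1.9116*a^3 - 1.593*a^2 - 2.5704*a - 2.3436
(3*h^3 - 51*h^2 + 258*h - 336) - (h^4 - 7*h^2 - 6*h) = -h^4 + 3*h^3 - 44*h^2 + 264*h - 336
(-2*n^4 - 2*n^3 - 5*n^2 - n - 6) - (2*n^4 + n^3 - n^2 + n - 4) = -4*n^4 - 3*n^3 - 4*n^2 - 2*n - 2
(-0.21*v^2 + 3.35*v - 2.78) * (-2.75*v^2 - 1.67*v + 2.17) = 0.5775*v^4 - 8.8618*v^3 + 1.5948*v^2 + 11.9121*v - 6.0326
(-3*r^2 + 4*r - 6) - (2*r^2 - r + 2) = -5*r^2 + 5*r - 8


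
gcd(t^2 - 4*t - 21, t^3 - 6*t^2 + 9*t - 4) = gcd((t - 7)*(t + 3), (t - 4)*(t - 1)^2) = 1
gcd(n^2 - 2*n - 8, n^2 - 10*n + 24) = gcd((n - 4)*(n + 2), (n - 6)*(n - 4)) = n - 4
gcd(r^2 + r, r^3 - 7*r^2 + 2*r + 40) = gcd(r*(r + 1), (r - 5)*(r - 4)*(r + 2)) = 1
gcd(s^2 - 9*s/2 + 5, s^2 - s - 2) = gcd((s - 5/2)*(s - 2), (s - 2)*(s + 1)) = s - 2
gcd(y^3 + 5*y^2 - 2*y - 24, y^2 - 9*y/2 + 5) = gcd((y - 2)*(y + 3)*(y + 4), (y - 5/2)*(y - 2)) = y - 2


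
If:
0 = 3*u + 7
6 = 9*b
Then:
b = 2/3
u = -7/3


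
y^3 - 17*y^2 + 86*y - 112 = (y - 8)*(y - 7)*(y - 2)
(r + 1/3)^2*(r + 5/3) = r^3 + 7*r^2/3 + 11*r/9 + 5/27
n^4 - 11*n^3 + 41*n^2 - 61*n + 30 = (n - 5)*(n - 3)*(n - 2)*(n - 1)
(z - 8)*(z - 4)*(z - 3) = z^3 - 15*z^2 + 68*z - 96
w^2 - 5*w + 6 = (w - 3)*(w - 2)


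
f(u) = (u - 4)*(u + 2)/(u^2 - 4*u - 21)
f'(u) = (4 - 2*u)*(u - 4)*(u + 2)/(u^2 - 4*u - 21)^2 + (u - 4)/(u^2 - 4*u - 21) + (u + 2)/(u^2 - 4*u - 21)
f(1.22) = 0.37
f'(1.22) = -0.04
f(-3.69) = 1.76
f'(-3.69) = 1.45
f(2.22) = 0.30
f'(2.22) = -0.09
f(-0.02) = 0.38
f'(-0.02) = 0.02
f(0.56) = 0.38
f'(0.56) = -0.01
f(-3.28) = 3.24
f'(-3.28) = 8.90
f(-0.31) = 0.37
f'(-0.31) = 0.05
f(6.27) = -2.77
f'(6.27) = -5.06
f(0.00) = 0.38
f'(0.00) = 0.02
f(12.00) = 1.49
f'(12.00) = -0.10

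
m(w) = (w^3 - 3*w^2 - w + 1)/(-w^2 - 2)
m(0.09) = -0.44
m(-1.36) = 1.48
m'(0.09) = 0.79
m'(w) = 2*w*(w^3 - 3*w^2 - w + 1)/(-w^2 - 2)^2 + (3*w^2 - 6*w - 1)/(-w^2 - 2)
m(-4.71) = 6.84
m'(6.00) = -1.01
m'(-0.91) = -2.15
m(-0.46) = -0.33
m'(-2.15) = -1.87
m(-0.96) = 0.58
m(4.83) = -1.53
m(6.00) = -2.71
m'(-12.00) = -1.03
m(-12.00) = 14.71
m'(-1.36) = -2.25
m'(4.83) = -0.99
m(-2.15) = 3.12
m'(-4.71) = -1.22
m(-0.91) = 0.47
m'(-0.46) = -1.22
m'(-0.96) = -2.20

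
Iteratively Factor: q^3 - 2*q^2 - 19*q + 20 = (q + 4)*(q^2 - 6*q + 5) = (q - 1)*(q + 4)*(q - 5)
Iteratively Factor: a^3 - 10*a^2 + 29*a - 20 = (a - 4)*(a^2 - 6*a + 5) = (a - 5)*(a - 4)*(a - 1)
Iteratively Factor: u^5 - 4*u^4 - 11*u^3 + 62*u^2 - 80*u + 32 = (u - 1)*(u^4 - 3*u^3 - 14*u^2 + 48*u - 32) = (u - 4)*(u - 1)*(u^3 + u^2 - 10*u + 8) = (u - 4)*(u - 1)^2*(u^2 + 2*u - 8) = (u - 4)*(u - 1)^2*(u + 4)*(u - 2)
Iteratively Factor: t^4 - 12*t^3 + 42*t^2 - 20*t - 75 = (t - 5)*(t^3 - 7*t^2 + 7*t + 15) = (t - 5)*(t + 1)*(t^2 - 8*t + 15) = (t - 5)^2*(t + 1)*(t - 3)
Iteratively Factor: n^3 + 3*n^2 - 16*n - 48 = (n - 4)*(n^2 + 7*n + 12) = (n - 4)*(n + 3)*(n + 4)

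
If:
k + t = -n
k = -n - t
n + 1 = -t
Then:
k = 1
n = -t - 1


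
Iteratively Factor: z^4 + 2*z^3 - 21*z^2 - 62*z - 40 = (z + 4)*(z^3 - 2*z^2 - 13*z - 10) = (z + 1)*(z + 4)*(z^2 - 3*z - 10) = (z - 5)*(z + 1)*(z + 4)*(z + 2)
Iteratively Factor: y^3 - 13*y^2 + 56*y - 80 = (y - 4)*(y^2 - 9*y + 20) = (y - 5)*(y - 4)*(y - 4)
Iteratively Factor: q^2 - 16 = (q + 4)*(q - 4)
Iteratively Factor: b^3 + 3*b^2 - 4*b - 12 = (b + 2)*(b^2 + b - 6) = (b + 2)*(b + 3)*(b - 2)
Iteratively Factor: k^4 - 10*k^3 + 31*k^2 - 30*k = (k)*(k^3 - 10*k^2 + 31*k - 30) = k*(k - 2)*(k^2 - 8*k + 15) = k*(k - 5)*(k - 2)*(k - 3)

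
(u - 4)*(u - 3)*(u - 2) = u^3 - 9*u^2 + 26*u - 24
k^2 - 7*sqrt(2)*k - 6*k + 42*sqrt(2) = (k - 6)*(k - 7*sqrt(2))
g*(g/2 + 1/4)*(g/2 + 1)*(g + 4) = g^4/4 + 13*g^3/8 + 11*g^2/4 + g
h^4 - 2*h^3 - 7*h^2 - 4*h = h*(h - 4)*(h + 1)^2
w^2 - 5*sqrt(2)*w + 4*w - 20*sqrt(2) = (w + 4)*(w - 5*sqrt(2))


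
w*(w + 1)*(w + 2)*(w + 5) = w^4 + 8*w^3 + 17*w^2 + 10*w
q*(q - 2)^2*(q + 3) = q^4 - q^3 - 8*q^2 + 12*q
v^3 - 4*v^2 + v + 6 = (v - 3)*(v - 2)*(v + 1)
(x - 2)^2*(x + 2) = x^3 - 2*x^2 - 4*x + 8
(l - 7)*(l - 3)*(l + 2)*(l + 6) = l^4 - 2*l^3 - 47*l^2 + 48*l + 252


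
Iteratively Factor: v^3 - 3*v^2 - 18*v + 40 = (v - 5)*(v^2 + 2*v - 8) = (v - 5)*(v - 2)*(v + 4)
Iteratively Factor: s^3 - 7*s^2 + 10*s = (s - 5)*(s^2 - 2*s) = s*(s - 5)*(s - 2)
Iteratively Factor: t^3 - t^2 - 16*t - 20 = (t - 5)*(t^2 + 4*t + 4) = (t - 5)*(t + 2)*(t + 2)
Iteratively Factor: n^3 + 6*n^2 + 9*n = (n + 3)*(n^2 + 3*n) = n*(n + 3)*(n + 3)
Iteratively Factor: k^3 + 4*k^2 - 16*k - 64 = (k + 4)*(k^2 - 16) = (k + 4)^2*(k - 4)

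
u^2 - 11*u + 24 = (u - 8)*(u - 3)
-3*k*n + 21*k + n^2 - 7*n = (-3*k + n)*(n - 7)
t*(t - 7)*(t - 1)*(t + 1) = t^4 - 7*t^3 - t^2 + 7*t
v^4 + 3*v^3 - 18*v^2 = v^2*(v - 3)*(v + 6)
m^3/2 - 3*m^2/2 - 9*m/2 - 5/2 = (m/2 + 1/2)*(m - 5)*(m + 1)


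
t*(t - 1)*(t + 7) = t^3 + 6*t^2 - 7*t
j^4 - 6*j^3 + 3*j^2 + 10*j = j*(j - 5)*(j - 2)*(j + 1)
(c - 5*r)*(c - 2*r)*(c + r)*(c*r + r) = c^4*r - 6*c^3*r^2 + c^3*r + 3*c^2*r^3 - 6*c^2*r^2 + 10*c*r^4 + 3*c*r^3 + 10*r^4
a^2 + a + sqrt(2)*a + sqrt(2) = (a + 1)*(a + sqrt(2))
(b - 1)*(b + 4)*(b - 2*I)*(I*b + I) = I*b^4 + 2*b^3 + 4*I*b^3 + 8*b^2 - I*b^2 - 2*b - 4*I*b - 8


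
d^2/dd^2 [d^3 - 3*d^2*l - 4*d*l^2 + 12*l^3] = 6*d - 6*l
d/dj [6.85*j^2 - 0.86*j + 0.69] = 13.7*j - 0.86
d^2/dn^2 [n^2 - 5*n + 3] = 2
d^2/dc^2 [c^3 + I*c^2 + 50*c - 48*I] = 6*c + 2*I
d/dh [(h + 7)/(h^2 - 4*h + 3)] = (h^2 - 4*h - 2*(h - 2)*(h + 7) + 3)/(h^2 - 4*h + 3)^2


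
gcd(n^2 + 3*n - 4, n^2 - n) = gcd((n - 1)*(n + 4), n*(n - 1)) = n - 1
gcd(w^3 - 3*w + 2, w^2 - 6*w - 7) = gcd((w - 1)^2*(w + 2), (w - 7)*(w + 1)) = 1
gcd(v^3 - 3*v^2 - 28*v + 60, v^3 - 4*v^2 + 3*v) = 1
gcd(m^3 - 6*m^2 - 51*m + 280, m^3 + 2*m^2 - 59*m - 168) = m^2 - m - 56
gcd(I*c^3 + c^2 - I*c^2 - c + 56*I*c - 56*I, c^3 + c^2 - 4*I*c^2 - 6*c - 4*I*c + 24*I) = 1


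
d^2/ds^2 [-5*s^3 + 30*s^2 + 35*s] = 60 - 30*s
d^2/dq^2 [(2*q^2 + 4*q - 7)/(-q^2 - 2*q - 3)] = 26*(3*q^2 + 6*q + 1)/(q^6 + 6*q^5 + 21*q^4 + 44*q^3 + 63*q^2 + 54*q + 27)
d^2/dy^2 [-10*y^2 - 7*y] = -20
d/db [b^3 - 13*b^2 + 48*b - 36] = 3*b^2 - 26*b + 48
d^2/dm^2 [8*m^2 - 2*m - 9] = 16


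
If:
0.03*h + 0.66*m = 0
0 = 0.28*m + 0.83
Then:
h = 65.21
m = -2.96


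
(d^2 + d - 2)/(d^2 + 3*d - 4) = (d + 2)/(d + 4)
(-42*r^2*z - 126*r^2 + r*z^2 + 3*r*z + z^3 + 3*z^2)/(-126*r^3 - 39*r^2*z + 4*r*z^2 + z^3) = (z + 3)/(3*r + z)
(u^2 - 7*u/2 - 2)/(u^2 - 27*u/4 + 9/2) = 2*(2*u^2 - 7*u - 4)/(4*u^2 - 27*u + 18)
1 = 1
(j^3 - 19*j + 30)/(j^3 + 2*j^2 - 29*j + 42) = (j + 5)/(j + 7)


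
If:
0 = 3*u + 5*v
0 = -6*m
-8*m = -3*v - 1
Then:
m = 0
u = 5/9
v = -1/3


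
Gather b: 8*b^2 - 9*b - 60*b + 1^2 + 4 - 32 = 8*b^2 - 69*b - 27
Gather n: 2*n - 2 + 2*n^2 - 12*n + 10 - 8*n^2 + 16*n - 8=-6*n^2 + 6*n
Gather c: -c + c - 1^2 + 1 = 0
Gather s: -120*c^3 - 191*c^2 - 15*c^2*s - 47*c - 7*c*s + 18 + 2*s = -120*c^3 - 191*c^2 - 47*c + s*(-15*c^2 - 7*c + 2) + 18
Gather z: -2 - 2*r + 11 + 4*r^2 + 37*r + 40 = 4*r^2 + 35*r + 49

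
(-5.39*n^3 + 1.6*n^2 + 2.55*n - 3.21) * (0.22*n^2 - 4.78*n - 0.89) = -1.1858*n^5 + 26.1162*n^4 - 2.2899*n^3 - 14.3192*n^2 + 13.0743*n + 2.8569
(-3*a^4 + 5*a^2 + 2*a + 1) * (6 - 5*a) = 15*a^5 - 18*a^4 - 25*a^3 + 20*a^2 + 7*a + 6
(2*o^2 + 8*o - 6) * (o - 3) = 2*o^3 + 2*o^2 - 30*o + 18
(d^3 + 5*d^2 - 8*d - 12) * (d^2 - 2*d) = d^5 + 3*d^4 - 18*d^3 + 4*d^2 + 24*d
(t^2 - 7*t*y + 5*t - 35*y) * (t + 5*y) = t^3 - 2*t^2*y + 5*t^2 - 35*t*y^2 - 10*t*y - 175*y^2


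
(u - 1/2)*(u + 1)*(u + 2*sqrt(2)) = u^3 + u^2/2 + 2*sqrt(2)*u^2 - u/2 + sqrt(2)*u - sqrt(2)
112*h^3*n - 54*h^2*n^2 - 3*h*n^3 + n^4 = n*(-8*h + n)*(-2*h + n)*(7*h + n)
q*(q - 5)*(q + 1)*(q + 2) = q^4 - 2*q^3 - 13*q^2 - 10*q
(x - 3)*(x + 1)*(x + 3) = x^3 + x^2 - 9*x - 9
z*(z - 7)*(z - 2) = z^3 - 9*z^2 + 14*z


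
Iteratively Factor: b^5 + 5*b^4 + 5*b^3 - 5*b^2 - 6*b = (b)*(b^4 + 5*b^3 + 5*b^2 - 5*b - 6) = b*(b + 3)*(b^3 + 2*b^2 - b - 2) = b*(b + 2)*(b + 3)*(b^2 - 1) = b*(b - 1)*(b + 2)*(b + 3)*(b + 1)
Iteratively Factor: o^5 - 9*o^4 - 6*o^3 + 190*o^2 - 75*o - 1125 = (o + 3)*(o^4 - 12*o^3 + 30*o^2 + 100*o - 375) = (o + 3)^2*(o^3 - 15*o^2 + 75*o - 125) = (o - 5)*(o + 3)^2*(o^2 - 10*o + 25) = (o - 5)^2*(o + 3)^2*(o - 5)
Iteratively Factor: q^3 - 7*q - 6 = (q - 3)*(q^2 + 3*q + 2) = (q - 3)*(q + 1)*(q + 2)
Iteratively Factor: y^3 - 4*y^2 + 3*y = (y - 3)*(y^2 - y) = (y - 3)*(y - 1)*(y)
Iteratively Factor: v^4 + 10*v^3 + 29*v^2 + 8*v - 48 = (v + 4)*(v^3 + 6*v^2 + 5*v - 12) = (v - 1)*(v + 4)*(v^2 + 7*v + 12) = (v - 1)*(v + 3)*(v + 4)*(v + 4)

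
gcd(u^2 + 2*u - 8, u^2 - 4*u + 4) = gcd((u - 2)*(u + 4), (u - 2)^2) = u - 2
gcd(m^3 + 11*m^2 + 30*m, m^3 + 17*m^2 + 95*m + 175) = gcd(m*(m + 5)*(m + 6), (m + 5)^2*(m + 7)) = m + 5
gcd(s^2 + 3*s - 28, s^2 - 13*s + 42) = 1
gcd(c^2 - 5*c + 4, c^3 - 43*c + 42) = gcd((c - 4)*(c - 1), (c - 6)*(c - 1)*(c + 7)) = c - 1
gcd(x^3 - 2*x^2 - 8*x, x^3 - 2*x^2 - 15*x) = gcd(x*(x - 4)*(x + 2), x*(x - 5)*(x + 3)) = x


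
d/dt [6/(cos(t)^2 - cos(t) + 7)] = 6*(2*cos(t) - 1)*sin(t)/(sin(t)^2 + cos(t) - 8)^2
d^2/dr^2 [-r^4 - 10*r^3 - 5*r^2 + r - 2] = -12*r^2 - 60*r - 10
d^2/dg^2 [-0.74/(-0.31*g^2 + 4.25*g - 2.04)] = (-0.142228*g^2 + 1.9499*g + 0.74*(0.62*g - 4.25)*(1.24*g - 8.5) - 0.935952)/(0.31*g^2 - 4.25*g + 2.04)^3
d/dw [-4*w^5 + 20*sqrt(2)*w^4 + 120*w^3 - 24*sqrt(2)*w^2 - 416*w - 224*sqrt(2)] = -20*w^4 + 80*sqrt(2)*w^3 + 360*w^2 - 48*sqrt(2)*w - 416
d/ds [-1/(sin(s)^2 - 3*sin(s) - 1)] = (2*sin(s) - 3)*cos(s)/(3*sin(s) + cos(s)^2)^2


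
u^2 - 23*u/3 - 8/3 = (u - 8)*(u + 1/3)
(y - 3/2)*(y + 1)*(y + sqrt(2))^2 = y^4 - y^3/2 + 2*sqrt(2)*y^3 - sqrt(2)*y^2 + y^2/2 - 3*sqrt(2)*y - y - 3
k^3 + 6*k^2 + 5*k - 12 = (k - 1)*(k + 3)*(k + 4)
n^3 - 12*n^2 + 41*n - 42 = (n - 7)*(n - 3)*(n - 2)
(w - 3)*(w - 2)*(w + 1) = w^3 - 4*w^2 + w + 6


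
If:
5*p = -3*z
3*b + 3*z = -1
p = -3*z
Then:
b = -1/3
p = 0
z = 0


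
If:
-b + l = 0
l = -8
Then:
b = -8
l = -8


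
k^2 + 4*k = k*(k + 4)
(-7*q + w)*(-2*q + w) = 14*q^2 - 9*q*w + w^2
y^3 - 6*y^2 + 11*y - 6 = (y - 3)*(y - 2)*(y - 1)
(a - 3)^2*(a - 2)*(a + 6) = a^4 - 2*a^3 - 27*a^2 + 108*a - 108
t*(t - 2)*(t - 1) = t^3 - 3*t^2 + 2*t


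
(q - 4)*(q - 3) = q^2 - 7*q + 12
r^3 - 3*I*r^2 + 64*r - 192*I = (r - 8*I)*(r - 3*I)*(r + 8*I)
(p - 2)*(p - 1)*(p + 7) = p^3 + 4*p^2 - 19*p + 14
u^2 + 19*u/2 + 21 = (u + 7/2)*(u + 6)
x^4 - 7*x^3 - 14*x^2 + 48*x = x*(x - 8)*(x - 2)*(x + 3)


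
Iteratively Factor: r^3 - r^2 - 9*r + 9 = (r + 3)*(r^2 - 4*r + 3) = (r - 1)*(r + 3)*(r - 3)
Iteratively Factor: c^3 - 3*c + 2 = (c - 1)*(c^2 + c - 2) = (c - 1)*(c + 2)*(c - 1)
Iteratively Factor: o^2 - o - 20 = (o + 4)*(o - 5)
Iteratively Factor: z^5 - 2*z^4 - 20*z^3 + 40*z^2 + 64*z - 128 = (z + 4)*(z^4 - 6*z^3 + 4*z^2 + 24*z - 32) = (z + 2)*(z + 4)*(z^3 - 8*z^2 + 20*z - 16) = (z - 4)*(z + 2)*(z + 4)*(z^2 - 4*z + 4) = (z - 4)*(z - 2)*(z + 2)*(z + 4)*(z - 2)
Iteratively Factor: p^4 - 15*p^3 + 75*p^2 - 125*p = (p - 5)*(p^3 - 10*p^2 + 25*p) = p*(p - 5)*(p^2 - 10*p + 25) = p*(p - 5)^2*(p - 5)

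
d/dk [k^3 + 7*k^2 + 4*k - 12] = 3*k^2 + 14*k + 4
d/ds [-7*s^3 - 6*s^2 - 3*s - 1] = -21*s^2 - 12*s - 3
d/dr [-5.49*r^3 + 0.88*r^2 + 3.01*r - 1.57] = -16.47*r^2 + 1.76*r + 3.01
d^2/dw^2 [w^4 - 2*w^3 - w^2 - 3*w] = 12*w^2 - 12*w - 2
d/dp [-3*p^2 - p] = -6*p - 1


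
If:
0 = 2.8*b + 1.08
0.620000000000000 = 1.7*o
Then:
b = -0.39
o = 0.36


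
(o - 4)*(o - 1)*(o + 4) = o^3 - o^2 - 16*o + 16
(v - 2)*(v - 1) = v^2 - 3*v + 2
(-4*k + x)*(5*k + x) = -20*k^2 + k*x + x^2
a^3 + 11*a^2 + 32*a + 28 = (a + 2)^2*(a + 7)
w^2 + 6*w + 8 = (w + 2)*(w + 4)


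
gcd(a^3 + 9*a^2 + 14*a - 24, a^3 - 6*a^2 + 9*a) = 1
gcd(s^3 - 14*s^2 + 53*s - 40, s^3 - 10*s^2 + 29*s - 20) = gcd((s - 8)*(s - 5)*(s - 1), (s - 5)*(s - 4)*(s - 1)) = s^2 - 6*s + 5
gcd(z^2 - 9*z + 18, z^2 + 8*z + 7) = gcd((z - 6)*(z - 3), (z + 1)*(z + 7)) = 1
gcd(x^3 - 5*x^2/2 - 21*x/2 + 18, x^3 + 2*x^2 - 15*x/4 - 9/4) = x^2 + 3*x/2 - 9/2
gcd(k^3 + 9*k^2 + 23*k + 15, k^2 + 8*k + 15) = k^2 + 8*k + 15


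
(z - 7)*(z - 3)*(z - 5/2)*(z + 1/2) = z^4 - 12*z^3 + 159*z^2/4 - 59*z/2 - 105/4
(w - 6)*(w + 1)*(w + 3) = w^3 - 2*w^2 - 21*w - 18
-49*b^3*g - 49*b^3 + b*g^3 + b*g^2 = (-7*b + g)*(7*b + g)*(b*g + b)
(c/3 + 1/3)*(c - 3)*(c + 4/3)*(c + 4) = c^4/3 + 10*c^3/9 - 25*c^2/9 - 80*c/9 - 16/3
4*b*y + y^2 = y*(4*b + y)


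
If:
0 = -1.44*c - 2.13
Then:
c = -1.48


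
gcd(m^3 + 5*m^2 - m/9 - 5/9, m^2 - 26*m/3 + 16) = 1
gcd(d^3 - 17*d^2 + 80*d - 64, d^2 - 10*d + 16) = d - 8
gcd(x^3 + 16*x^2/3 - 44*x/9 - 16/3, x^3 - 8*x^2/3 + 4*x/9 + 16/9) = x^2 - 2*x/3 - 8/9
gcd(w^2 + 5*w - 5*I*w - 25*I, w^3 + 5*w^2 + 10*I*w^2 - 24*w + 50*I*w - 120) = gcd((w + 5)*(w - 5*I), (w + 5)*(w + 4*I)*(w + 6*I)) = w + 5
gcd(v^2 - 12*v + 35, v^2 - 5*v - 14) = v - 7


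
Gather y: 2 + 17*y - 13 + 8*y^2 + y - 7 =8*y^2 + 18*y - 18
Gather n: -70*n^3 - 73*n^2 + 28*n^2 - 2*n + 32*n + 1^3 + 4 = -70*n^3 - 45*n^2 + 30*n + 5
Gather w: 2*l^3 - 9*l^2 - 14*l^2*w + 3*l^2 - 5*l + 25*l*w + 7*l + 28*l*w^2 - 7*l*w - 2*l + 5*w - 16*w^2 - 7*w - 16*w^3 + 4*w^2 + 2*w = 2*l^3 - 6*l^2 - 16*w^3 + w^2*(28*l - 12) + w*(-14*l^2 + 18*l)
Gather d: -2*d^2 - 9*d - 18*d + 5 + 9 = -2*d^2 - 27*d + 14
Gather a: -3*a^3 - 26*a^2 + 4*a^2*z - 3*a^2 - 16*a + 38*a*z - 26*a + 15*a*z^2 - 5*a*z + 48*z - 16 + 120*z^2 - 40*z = -3*a^3 + a^2*(4*z - 29) + a*(15*z^2 + 33*z - 42) + 120*z^2 + 8*z - 16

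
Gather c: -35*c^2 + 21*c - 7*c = -35*c^2 + 14*c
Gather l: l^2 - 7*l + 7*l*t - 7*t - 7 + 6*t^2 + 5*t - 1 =l^2 + l*(7*t - 7) + 6*t^2 - 2*t - 8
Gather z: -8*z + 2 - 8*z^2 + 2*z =-8*z^2 - 6*z + 2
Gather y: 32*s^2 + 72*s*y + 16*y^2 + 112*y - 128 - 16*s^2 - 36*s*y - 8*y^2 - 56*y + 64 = 16*s^2 + 8*y^2 + y*(36*s + 56) - 64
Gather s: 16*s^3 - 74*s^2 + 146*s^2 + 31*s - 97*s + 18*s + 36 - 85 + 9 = 16*s^3 + 72*s^2 - 48*s - 40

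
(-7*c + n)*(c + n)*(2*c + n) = -14*c^3 - 19*c^2*n - 4*c*n^2 + n^3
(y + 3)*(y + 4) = y^2 + 7*y + 12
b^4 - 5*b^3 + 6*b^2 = b^2*(b - 3)*(b - 2)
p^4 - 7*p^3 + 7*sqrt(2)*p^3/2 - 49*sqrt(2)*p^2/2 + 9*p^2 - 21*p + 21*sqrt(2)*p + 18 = (p - 6)*(p - 1)*(p + sqrt(2)/2)*(p + 3*sqrt(2))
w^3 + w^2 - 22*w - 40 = (w - 5)*(w + 2)*(w + 4)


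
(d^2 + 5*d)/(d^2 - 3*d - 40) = d/(d - 8)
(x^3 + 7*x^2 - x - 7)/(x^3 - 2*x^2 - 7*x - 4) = (x^2 + 6*x - 7)/(x^2 - 3*x - 4)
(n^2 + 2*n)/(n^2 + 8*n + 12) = n/(n + 6)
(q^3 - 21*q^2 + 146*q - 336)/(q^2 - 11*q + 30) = (q^2 - 15*q + 56)/(q - 5)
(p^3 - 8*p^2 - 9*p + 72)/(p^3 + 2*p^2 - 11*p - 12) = (p^2 - 5*p - 24)/(p^2 + 5*p + 4)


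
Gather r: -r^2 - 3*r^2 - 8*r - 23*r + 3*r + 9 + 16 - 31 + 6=-4*r^2 - 28*r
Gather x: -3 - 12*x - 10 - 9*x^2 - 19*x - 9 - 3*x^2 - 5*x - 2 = -12*x^2 - 36*x - 24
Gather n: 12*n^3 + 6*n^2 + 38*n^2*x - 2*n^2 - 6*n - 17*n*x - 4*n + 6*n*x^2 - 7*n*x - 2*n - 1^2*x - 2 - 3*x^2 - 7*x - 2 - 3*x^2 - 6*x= 12*n^3 + n^2*(38*x + 4) + n*(6*x^2 - 24*x - 12) - 6*x^2 - 14*x - 4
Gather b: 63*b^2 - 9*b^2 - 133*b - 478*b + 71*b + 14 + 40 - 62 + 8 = 54*b^2 - 540*b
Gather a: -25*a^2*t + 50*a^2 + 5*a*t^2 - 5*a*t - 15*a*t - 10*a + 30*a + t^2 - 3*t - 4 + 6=a^2*(50 - 25*t) + a*(5*t^2 - 20*t + 20) + t^2 - 3*t + 2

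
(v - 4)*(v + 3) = v^2 - v - 12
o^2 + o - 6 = (o - 2)*(o + 3)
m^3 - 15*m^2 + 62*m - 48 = (m - 8)*(m - 6)*(m - 1)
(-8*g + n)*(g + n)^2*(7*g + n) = -56*g^4 - 113*g^3*n - 57*g^2*n^2 + g*n^3 + n^4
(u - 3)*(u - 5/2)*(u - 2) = u^3 - 15*u^2/2 + 37*u/2 - 15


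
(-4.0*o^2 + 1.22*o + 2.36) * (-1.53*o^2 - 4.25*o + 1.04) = 6.12*o^4 + 15.1334*o^3 - 12.9558*o^2 - 8.7612*o + 2.4544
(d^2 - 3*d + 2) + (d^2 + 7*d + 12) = 2*d^2 + 4*d + 14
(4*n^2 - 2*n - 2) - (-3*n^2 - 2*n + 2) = 7*n^2 - 4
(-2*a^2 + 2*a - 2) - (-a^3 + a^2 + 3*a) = a^3 - 3*a^2 - a - 2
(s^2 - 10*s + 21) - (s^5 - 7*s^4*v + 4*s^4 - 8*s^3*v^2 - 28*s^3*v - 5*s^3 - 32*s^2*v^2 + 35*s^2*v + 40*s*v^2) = -s^5 + 7*s^4*v - 4*s^4 + 8*s^3*v^2 + 28*s^3*v + 5*s^3 + 32*s^2*v^2 - 35*s^2*v + s^2 - 40*s*v^2 - 10*s + 21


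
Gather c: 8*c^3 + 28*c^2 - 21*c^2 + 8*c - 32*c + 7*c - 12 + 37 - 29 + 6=8*c^3 + 7*c^2 - 17*c + 2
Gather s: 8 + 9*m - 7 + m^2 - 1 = m^2 + 9*m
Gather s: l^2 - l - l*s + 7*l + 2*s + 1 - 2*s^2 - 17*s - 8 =l^2 + 6*l - 2*s^2 + s*(-l - 15) - 7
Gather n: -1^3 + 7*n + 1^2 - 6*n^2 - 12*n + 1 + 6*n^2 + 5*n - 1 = 0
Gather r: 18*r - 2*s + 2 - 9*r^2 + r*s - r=-9*r^2 + r*(s + 17) - 2*s + 2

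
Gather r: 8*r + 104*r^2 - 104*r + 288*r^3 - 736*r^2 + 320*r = 288*r^3 - 632*r^2 + 224*r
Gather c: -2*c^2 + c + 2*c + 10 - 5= -2*c^2 + 3*c + 5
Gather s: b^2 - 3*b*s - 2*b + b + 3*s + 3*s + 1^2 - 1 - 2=b^2 - b + s*(6 - 3*b) - 2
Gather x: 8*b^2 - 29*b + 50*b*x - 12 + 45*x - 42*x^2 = 8*b^2 - 29*b - 42*x^2 + x*(50*b + 45) - 12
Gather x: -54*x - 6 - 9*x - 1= -63*x - 7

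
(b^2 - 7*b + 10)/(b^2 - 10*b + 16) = (b - 5)/(b - 8)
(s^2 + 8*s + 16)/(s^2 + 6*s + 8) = (s + 4)/(s + 2)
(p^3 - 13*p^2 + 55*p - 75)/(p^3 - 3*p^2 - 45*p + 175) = (p - 3)/(p + 7)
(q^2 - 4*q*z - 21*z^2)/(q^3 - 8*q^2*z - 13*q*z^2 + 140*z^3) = (-q - 3*z)/(-q^2 + q*z + 20*z^2)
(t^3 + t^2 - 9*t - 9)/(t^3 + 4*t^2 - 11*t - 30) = (t^2 + 4*t + 3)/(t^2 + 7*t + 10)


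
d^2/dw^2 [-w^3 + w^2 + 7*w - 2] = 2 - 6*w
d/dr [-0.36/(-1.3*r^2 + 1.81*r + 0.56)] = (0.6516 - 0.936*r)/(-1.3*r^2 + 1.81*r + 0.56)^2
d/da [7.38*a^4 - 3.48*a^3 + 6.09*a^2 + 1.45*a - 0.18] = 29.52*a^3 - 10.44*a^2 + 12.18*a + 1.45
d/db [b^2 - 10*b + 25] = 2*b - 10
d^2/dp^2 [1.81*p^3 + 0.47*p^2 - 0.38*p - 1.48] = 10.86*p + 0.94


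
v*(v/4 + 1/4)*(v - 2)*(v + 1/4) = v^4/4 - 3*v^3/16 - 9*v^2/16 - v/8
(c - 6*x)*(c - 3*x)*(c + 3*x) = c^3 - 6*c^2*x - 9*c*x^2 + 54*x^3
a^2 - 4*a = a*(a - 4)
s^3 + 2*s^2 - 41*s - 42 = (s - 6)*(s + 1)*(s + 7)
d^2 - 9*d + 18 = (d - 6)*(d - 3)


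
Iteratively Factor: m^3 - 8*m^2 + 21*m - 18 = (m - 3)*(m^2 - 5*m + 6) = (m - 3)*(m - 2)*(m - 3)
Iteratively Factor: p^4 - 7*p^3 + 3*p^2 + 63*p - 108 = (p - 4)*(p^3 - 3*p^2 - 9*p + 27) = (p - 4)*(p - 3)*(p^2 - 9) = (p - 4)*(p - 3)*(p + 3)*(p - 3)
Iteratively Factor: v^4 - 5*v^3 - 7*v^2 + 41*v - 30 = (v - 2)*(v^3 - 3*v^2 - 13*v + 15) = (v - 2)*(v + 3)*(v^2 - 6*v + 5) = (v - 5)*(v - 2)*(v + 3)*(v - 1)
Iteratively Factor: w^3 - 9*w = (w - 3)*(w^2 + 3*w) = (w - 3)*(w + 3)*(w)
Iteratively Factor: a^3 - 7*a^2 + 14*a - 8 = (a - 1)*(a^2 - 6*a + 8) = (a - 4)*(a - 1)*(a - 2)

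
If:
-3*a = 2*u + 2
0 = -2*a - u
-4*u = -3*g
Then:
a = 2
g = -16/3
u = -4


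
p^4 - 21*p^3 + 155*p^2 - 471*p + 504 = (p - 8)*(p - 7)*(p - 3)^2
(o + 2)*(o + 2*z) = o^2 + 2*o*z + 2*o + 4*z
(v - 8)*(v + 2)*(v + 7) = v^3 + v^2 - 58*v - 112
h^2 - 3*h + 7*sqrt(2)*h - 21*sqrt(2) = (h - 3)*(h + 7*sqrt(2))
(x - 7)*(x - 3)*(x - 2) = x^3 - 12*x^2 + 41*x - 42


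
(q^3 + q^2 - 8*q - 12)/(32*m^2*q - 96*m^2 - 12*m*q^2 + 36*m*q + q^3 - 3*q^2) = (q^2 + 4*q + 4)/(32*m^2 - 12*m*q + q^2)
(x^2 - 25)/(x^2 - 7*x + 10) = (x + 5)/(x - 2)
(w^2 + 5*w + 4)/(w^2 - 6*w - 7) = (w + 4)/(w - 7)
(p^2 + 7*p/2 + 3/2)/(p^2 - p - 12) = (p + 1/2)/(p - 4)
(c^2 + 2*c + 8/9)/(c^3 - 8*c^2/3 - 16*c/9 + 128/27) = 3*(3*c + 2)/(9*c^2 - 36*c + 32)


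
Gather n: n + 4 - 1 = n + 3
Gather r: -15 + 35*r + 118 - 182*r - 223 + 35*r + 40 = -112*r - 80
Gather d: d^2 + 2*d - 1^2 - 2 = d^2 + 2*d - 3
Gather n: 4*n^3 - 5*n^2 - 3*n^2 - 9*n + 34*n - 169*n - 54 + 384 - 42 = 4*n^3 - 8*n^2 - 144*n + 288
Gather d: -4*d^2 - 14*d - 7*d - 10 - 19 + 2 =-4*d^2 - 21*d - 27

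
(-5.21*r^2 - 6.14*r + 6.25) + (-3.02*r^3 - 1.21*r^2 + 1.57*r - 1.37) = -3.02*r^3 - 6.42*r^2 - 4.57*r + 4.88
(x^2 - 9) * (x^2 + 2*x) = x^4 + 2*x^3 - 9*x^2 - 18*x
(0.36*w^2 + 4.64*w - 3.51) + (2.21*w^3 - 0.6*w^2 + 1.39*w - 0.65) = 2.21*w^3 - 0.24*w^2 + 6.03*w - 4.16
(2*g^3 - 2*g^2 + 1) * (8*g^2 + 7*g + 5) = 16*g^5 - 2*g^4 - 4*g^3 - 2*g^2 + 7*g + 5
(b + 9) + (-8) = b + 1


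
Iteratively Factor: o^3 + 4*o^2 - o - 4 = (o + 1)*(o^2 + 3*o - 4) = (o + 1)*(o + 4)*(o - 1)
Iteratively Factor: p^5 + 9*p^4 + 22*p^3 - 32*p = (p + 4)*(p^4 + 5*p^3 + 2*p^2 - 8*p) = (p + 2)*(p + 4)*(p^3 + 3*p^2 - 4*p) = (p + 2)*(p + 4)^2*(p^2 - p) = p*(p + 2)*(p + 4)^2*(p - 1)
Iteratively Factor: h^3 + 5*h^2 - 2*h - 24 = (h + 3)*(h^2 + 2*h - 8) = (h + 3)*(h + 4)*(h - 2)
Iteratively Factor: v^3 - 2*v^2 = (v)*(v^2 - 2*v) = v^2*(v - 2)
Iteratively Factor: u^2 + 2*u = (u + 2)*(u)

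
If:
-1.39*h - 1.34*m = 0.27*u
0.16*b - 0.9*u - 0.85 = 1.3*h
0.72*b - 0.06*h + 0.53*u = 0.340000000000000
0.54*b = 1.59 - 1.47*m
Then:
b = -0.33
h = -1.34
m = 1.20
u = 0.93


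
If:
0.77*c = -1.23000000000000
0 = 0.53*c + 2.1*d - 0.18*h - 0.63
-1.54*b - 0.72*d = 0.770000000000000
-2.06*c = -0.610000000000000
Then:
No Solution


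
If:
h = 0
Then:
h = 0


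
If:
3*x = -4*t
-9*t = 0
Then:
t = 0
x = 0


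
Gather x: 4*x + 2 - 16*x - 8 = -12*x - 6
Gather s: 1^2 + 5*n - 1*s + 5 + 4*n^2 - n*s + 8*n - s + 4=4*n^2 + 13*n + s*(-n - 2) + 10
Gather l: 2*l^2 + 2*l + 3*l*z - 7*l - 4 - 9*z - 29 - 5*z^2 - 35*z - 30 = 2*l^2 + l*(3*z - 5) - 5*z^2 - 44*z - 63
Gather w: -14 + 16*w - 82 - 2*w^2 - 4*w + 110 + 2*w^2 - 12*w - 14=0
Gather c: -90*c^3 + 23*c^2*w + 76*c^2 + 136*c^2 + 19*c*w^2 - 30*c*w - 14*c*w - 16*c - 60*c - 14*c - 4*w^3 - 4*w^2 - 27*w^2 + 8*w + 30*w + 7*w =-90*c^3 + c^2*(23*w + 212) + c*(19*w^2 - 44*w - 90) - 4*w^3 - 31*w^2 + 45*w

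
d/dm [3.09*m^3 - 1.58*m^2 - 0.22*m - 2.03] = 9.27*m^2 - 3.16*m - 0.22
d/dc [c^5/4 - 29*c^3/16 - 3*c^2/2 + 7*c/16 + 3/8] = 5*c^4/4 - 87*c^2/16 - 3*c + 7/16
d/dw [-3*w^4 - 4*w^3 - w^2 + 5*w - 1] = -12*w^3 - 12*w^2 - 2*w + 5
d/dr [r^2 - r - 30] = 2*r - 1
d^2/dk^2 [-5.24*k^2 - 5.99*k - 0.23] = -10.4800000000000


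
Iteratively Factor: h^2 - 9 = (h + 3)*(h - 3)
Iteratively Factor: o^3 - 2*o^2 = (o)*(o^2 - 2*o) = o*(o - 2)*(o)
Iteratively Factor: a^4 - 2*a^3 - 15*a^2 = (a - 5)*(a^3 + 3*a^2) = (a - 5)*(a + 3)*(a^2) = a*(a - 5)*(a + 3)*(a)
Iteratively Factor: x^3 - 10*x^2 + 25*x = (x - 5)*(x^2 - 5*x) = x*(x - 5)*(x - 5)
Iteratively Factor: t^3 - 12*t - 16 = (t - 4)*(t^2 + 4*t + 4) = (t - 4)*(t + 2)*(t + 2)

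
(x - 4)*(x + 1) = x^2 - 3*x - 4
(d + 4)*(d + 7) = d^2 + 11*d + 28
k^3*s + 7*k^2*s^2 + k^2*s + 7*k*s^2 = k*(k + 7*s)*(k*s + s)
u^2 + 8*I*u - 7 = (u + I)*(u + 7*I)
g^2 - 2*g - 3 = (g - 3)*(g + 1)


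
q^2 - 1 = (q - 1)*(q + 1)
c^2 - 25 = (c - 5)*(c + 5)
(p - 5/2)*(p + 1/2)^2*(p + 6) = p^4 + 9*p^3/2 - 45*p^2/4 - 113*p/8 - 15/4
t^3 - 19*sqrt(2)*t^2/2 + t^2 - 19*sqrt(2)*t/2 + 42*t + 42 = (t + 1)*(t - 6*sqrt(2))*(t - 7*sqrt(2)/2)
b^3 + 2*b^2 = b^2*(b + 2)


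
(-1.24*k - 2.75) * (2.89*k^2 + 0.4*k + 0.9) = -3.5836*k^3 - 8.4435*k^2 - 2.216*k - 2.475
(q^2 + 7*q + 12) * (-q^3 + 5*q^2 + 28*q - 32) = -q^5 - 2*q^4 + 51*q^3 + 224*q^2 + 112*q - 384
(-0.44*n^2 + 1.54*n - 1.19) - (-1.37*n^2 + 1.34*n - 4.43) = 0.93*n^2 + 0.2*n + 3.24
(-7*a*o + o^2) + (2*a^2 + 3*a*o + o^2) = 2*a^2 - 4*a*o + 2*o^2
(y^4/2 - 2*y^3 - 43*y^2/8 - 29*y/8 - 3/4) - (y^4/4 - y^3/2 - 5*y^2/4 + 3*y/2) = y^4/4 - 3*y^3/2 - 33*y^2/8 - 41*y/8 - 3/4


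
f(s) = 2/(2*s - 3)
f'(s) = -4/(2*s - 3)^2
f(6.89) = 0.19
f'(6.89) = -0.03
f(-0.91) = -0.41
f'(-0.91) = -0.17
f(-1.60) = -0.32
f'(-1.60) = -0.10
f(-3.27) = -0.21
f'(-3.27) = -0.04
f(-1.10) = -0.38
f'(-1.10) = -0.15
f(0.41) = -0.92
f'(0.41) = -0.84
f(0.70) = -1.25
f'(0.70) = -1.56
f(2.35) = 1.18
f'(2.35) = -1.38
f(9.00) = 0.13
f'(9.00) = -0.02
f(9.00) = 0.13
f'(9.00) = -0.02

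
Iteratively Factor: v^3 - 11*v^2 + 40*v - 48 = (v - 3)*(v^2 - 8*v + 16) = (v - 4)*(v - 3)*(v - 4)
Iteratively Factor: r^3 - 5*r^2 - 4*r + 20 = (r - 2)*(r^2 - 3*r - 10) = (r - 2)*(r + 2)*(r - 5)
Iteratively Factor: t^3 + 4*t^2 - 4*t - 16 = (t + 4)*(t^2 - 4) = (t - 2)*(t + 4)*(t + 2)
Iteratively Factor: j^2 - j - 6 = (j + 2)*(j - 3)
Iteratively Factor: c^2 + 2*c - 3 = (c + 3)*(c - 1)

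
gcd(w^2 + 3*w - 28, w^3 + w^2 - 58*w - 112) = w + 7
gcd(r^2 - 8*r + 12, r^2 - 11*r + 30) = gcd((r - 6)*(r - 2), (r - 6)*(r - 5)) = r - 6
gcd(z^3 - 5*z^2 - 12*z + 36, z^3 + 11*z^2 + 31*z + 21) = z + 3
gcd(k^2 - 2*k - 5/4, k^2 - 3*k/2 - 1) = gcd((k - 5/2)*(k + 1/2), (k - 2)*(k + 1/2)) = k + 1/2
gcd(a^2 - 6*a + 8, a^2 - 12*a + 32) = a - 4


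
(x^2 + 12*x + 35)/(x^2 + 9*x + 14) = (x + 5)/(x + 2)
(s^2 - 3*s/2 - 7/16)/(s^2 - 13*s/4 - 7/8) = (4*s - 7)/(2*(2*s - 7))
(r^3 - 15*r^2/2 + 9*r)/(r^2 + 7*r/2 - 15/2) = r*(r - 6)/(r + 5)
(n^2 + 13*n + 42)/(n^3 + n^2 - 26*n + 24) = (n + 7)/(n^2 - 5*n + 4)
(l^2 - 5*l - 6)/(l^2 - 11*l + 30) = (l + 1)/(l - 5)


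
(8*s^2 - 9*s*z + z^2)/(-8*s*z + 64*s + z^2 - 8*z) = (-s + z)/(z - 8)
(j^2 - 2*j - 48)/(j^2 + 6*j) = (j - 8)/j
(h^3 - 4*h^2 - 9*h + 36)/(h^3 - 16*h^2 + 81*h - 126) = (h^2 - h - 12)/(h^2 - 13*h + 42)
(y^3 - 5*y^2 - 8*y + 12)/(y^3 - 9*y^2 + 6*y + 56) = (y^2 - 7*y + 6)/(y^2 - 11*y + 28)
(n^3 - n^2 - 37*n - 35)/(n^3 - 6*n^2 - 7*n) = (n + 5)/n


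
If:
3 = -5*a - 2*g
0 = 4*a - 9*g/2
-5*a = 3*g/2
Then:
No Solution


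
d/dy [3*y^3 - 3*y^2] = 3*y*(3*y - 2)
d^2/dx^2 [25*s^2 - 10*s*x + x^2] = 2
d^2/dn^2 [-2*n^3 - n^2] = -12*n - 2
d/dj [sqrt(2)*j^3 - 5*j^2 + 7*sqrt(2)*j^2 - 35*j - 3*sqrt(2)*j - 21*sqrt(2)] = 3*sqrt(2)*j^2 - 10*j + 14*sqrt(2)*j - 35 - 3*sqrt(2)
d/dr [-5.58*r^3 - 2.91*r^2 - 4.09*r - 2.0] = -16.74*r^2 - 5.82*r - 4.09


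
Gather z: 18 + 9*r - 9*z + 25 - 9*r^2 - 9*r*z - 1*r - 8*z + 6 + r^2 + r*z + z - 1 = -8*r^2 + 8*r + z*(-8*r - 16) + 48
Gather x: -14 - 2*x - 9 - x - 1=-3*x - 24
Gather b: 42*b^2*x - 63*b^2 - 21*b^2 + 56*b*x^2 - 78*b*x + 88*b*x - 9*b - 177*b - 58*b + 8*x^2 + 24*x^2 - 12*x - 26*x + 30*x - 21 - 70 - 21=b^2*(42*x - 84) + b*(56*x^2 + 10*x - 244) + 32*x^2 - 8*x - 112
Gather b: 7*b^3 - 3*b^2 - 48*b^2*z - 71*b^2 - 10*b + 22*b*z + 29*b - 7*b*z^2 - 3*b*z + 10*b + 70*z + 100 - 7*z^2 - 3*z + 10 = 7*b^3 + b^2*(-48*z - 74) + b*(-7*z^2 + 19*z + 29) - 7*z^2 + 67*z + 110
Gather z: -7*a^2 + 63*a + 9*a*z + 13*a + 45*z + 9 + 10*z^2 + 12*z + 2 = -7*a^2 + 76*a + 10*z^2 + z*(9*a + 57) + 11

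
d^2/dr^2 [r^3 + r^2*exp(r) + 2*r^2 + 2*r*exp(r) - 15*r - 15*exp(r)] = r^2*exp(r) + 6*r*exp(r) + 6*r - 9*exp(r) + 4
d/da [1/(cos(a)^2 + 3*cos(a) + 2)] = (2*cos(a) + 3)*sin(a)/(cos(a)^2 + 3*cos(a) + 2)^2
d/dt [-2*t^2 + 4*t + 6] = 4 - 4*t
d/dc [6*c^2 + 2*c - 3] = 12*c + 2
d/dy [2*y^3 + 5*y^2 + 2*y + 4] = 6*y^2 + 10*y + 2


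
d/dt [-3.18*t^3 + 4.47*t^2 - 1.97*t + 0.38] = -9.54*t^2 + 8.94*t - 1.97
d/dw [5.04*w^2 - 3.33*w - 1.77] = 10.08*w - 3.33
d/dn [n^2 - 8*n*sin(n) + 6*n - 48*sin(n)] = -8*n*cos(n) + 2*n - 8*sin(n) - 48*cos(n) + 6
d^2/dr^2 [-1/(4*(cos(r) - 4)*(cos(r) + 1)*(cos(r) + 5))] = (2*(1 - cos(r)^2)^2 - 12*sin(r)^6 - 3*cos(r)^6 + 22*cos(r)^5 + 34*cos(r)^3 + 579*cos(r)^2 - 272*cos(r) - 792)/(4*(cos(r) - 4)^3*(cos(r) + 1)^3*(cos(r) + 5)^3)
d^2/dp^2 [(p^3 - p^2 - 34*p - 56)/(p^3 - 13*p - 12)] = 2*(-p^6 - 63*p^5 - 303*p^4 - 357*p^3 + 204*p^2 - 1584*p - 4304)/(p^9 - 39*p^7 - 36*p^6 + 507*p^5 + 936*p^4 - 1765*p^3 - 6084*p^2 - 5616*p - 1728)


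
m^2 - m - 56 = (m - 8)*(m + 7)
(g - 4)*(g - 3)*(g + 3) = g^3 - 4*g^2 - 9*g + 36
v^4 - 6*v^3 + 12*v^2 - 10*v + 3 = (v - 3)*(v - 1)^3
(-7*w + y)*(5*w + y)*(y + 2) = -35*w^2*y - 70*w^2 - 2*w*y^2 - 4*w*y + y^3 + 2*y^2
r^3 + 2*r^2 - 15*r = r*(r - 3)*(r + 5)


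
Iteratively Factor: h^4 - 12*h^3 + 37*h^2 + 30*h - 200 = (h - 5)*(h^3 - 7*h^2 + 2*h + 40) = (h - 5)^2*(h^2 - 2*h - 8) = (h - 5)^2*(h + 2)*(h - 4)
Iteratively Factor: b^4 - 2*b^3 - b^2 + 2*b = (b)*(b^3 - 2*b^2 - b + 2) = b*(b + 1)*(b^2 - 3*b + 2) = b*(b - 2)*(b + 1)*(b - 1)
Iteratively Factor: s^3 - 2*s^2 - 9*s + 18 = (s + 3)*(s^2 - 5*s + 6) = (s - 3)*(s + 3)*(s - 2)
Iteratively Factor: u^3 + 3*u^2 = (u)*(u^2 + 3*u) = u^2*(u + 3)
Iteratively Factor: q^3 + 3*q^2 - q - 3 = (q + 1)*(q^2 + 2*q - 3) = (q + 1)*(q + 3)*(q - 1)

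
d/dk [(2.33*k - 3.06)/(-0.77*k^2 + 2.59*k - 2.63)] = (1.7941*k^2 - 4.7124*k + 1.7975)/(0.5929*k^4 - 3.9886*k^3 + 10.7583*k^2 - 13.6234*k + 6.9169)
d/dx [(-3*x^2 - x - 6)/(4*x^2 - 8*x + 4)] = (7*x + 13)/(4*(x^3 - 3*x^2 + 3*x - 1))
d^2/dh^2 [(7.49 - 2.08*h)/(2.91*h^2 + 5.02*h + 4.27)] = (-(2.08*h - 7.49)*(5.82*h + 5.02)*(11.64*h + 10.04) + (36.3168*h - 22.7086)*(2.91*h^2 + 5.02*h + 4.27))/(2.91*h^2 + 5.02*h + 4.27)^3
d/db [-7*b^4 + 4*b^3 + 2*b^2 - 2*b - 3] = -28*b^3 + 12*b^2 + 4*b - 2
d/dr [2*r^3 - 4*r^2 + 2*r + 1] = 6*r^2 - 8*r + 2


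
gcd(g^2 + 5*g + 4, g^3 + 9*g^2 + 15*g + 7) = g + 1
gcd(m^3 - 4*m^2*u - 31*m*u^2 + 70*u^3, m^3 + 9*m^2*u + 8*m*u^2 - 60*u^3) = -m^2 - 3*m*u + 10*u^2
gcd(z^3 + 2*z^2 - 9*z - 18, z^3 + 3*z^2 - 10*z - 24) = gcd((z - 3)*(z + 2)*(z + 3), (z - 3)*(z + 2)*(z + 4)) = z^2 - z - 6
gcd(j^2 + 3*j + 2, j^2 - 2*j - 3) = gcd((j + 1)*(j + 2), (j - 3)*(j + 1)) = j + 1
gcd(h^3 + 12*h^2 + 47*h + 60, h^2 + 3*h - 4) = h + 4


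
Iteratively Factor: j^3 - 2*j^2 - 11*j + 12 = (j - 4)*(j^2 + 2*j - 3) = (j - 4)*(j - 1)*(j + 3)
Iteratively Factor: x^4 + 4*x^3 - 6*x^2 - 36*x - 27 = (x - 3)*(x^3 + 7*x^2 + 15*x + 9) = (x - 3)*(x + 3)*(x^2 + 4*x + 3) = (x - 3)*(x + 1)*(x + 3)*(x + 3)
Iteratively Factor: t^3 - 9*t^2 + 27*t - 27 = (t - 3)*(t^2 - 6*t + 9) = (t - 3)^2*(t - 3)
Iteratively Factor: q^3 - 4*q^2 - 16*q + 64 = (q - 4)*(q^2 - 16) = (q - 4)*(q + 4)*(q - 4)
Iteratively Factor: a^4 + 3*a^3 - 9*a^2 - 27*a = (a + 3)*(a^3 - 9*a) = a*(a + 3)*(a^2 - 9) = a*(a - 3)*(a + 3)*(a + 3)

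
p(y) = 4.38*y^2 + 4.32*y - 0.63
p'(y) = 8.76*y + 4.32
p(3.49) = 67.80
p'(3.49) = 34.89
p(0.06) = -0.36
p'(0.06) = 4.85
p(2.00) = 25.53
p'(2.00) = 21.84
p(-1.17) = 0.31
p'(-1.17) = -5.93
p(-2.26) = 11.98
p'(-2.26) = -15.48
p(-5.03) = 88.46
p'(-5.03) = -39.74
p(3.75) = 77.16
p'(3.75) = 37.17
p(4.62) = 112.82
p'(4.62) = 44.79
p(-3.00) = 25.83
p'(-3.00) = -21.96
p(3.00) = 51.75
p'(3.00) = 30.60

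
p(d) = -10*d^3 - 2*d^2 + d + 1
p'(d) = -30*d^2 - 4*d + 1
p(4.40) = -885.16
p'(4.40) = -597.40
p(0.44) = 0.20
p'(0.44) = -6.57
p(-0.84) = 4.68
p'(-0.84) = -16.81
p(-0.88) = 5.39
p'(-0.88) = -18.71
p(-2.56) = 153.10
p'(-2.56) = -185.37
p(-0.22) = 0.79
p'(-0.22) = 0.43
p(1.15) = -15.70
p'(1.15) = -43.28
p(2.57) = -179.39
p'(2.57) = -207.43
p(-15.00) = 33286.00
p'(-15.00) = -6689.00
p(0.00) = 1.00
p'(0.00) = 1.00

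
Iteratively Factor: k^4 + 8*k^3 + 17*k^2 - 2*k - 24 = (k - 1)*(k^3 + 9*k^2 + 26*k + 24) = (k - 1)*(k + 4)*(k^2 + 5*k + 6) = (k - 1)*(k + 2)*(k + 4)*(k + 3)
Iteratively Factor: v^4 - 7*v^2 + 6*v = (v)*(v^3 - 7*v + 6) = v*(v - 2)*(v^2 + 2*v - 3) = v*(v - 2)*(v - 1)*(v + 3)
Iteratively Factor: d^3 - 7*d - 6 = (d - 3)*(d^2 + 3*d + 2) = (d - 3)*(d + 1)*(d + 2)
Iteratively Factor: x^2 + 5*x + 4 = (x + 1)*(x + 4)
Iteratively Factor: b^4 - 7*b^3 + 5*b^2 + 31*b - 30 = (b + 2)*(b^3 - 9*b^2 + 23*b - 15) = (b - 3)*(b + 2)*(b^2 - 6*b + 5) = (b - 3)*(b - 1)*(b + 2)*(b - 5)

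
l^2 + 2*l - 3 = (l - 1)*(l + 3)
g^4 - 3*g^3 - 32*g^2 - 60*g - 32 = (g - 8)*(g + 1)*(g + 2)^2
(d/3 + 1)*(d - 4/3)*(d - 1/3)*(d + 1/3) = d^4/3 + 5*d^3/9 - 37*d^2/27 - 5*d/81 + 4/27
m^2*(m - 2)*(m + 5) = m^4 + 3*m^3 - 10*m^2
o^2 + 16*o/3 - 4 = (o - 2/3)*(o + 6)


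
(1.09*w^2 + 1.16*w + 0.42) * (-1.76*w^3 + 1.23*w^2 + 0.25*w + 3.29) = -1.9184*w^5 - 0.7009*w^4 + 0.9601*w^3 + 4.3927*w^2 + 3.9214*w + 1.3818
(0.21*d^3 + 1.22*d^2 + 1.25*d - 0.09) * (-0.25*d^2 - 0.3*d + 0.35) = -0.0525*d^5 - 0.368*d^4 - 0.605*d^3 + 0.0745*d^2 + 0.4645*d - 0.0315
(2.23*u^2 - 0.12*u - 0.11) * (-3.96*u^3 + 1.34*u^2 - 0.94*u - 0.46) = -8.8308*u^5 + 3.4634*u^4 - 1.8214*u^3 - 1.0604*u^2 + 0.1586*u + 0.0506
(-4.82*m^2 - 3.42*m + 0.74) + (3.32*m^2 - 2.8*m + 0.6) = -1.5*m^2 - 6.22*m + 1.34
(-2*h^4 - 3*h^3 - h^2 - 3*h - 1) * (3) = -6*h^4 - 9*h^3 - 3*h^2 - 9*h - 3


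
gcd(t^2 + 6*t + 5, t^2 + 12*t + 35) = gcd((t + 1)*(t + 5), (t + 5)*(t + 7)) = t + 5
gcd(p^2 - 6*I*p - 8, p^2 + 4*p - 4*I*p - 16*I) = p - 4*I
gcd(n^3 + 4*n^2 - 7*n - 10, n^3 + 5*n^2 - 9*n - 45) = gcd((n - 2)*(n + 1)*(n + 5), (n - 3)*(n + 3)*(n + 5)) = n + 5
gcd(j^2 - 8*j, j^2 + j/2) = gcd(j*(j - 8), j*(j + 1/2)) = j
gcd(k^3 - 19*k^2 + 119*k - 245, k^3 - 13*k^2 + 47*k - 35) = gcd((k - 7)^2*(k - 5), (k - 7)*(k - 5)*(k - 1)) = k^2 - 12*k + 35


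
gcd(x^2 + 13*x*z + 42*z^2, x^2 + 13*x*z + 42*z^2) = x^2 + 13*x*z + 42*z^2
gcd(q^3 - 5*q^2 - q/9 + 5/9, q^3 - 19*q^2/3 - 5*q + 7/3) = q - 1/3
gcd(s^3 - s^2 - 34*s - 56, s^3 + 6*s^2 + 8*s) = s^2 + 6*s + 8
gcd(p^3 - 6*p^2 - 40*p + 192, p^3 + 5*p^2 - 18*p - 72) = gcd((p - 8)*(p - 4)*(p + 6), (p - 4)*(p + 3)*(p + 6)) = p^2 + 2*p - 24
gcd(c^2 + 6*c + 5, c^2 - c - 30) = c + 5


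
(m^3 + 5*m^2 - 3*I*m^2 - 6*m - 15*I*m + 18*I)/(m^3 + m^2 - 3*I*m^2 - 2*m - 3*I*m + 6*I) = (m + 6)/(m + 2)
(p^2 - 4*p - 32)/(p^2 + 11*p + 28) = (p - 8)/(p + 7)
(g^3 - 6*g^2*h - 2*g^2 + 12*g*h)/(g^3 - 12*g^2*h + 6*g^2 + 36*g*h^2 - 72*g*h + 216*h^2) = g*(g - 2)/(g^2 - 6*g*h + 6*g - 36*h)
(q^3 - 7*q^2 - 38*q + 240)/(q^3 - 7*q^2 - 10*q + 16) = (q^2 + q - 30)/(q^2 + q - 2)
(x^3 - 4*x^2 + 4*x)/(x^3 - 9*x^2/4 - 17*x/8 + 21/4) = 8*x*(x - 2)/(8*x^2 - 2*x - 21)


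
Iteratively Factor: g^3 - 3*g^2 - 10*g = (g + 2)*(g^2 - 5*g) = g*(g + 2)*(g - 5)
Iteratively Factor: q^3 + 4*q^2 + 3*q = (q + 3)*(q^2 + q) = (q + 1)*(q + 3)*(q)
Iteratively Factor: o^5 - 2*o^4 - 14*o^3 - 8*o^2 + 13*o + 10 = (o + 1)*(o^4 - 3*o^3 - 11*o^2 + 3*o + 10) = (o - 1)*(o + 1)*(o^3 - 2*o^2 - 13*o - 10) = (o - 5)*(o - 1)*(o + 1)*(o^2 + 3*o + 2) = (o - 5)*(o - 1)*(o + 1)*(o + 2)*(o + 1)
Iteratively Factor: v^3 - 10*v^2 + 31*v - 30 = (v - 3)*(v^2 - 7*v + 10) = (v - 3)*(v - 2)*(v - 5)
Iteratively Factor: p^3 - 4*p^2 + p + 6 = (p - 2)*(p^2 - 2*p - 3) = (p - 3)*(p - 2)*(p + 1)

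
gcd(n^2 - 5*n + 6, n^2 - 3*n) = n - 3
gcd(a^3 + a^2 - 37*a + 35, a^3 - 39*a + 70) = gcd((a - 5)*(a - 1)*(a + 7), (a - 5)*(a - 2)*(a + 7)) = a^2 + 2*a - 35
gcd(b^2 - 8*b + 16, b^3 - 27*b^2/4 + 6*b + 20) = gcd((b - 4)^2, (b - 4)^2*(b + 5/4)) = b^2 - 8*b + 16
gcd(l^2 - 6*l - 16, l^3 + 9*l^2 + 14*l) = l + 2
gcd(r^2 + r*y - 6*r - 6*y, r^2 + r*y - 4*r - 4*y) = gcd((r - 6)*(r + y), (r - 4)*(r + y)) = r + y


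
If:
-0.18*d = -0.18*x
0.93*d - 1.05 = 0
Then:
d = 1.13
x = 1.13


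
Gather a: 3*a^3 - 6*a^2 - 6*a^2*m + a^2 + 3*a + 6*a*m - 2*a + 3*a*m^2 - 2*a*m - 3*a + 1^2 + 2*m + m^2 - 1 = 3*a^3 + a^2*(-6*m - 5) + a*(3*m^2 + 4*m - 2) + m^2 + 2*m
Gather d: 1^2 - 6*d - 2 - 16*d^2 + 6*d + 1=-16*d^2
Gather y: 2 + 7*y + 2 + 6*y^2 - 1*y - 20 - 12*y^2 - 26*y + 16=-6*y^2 - 20*y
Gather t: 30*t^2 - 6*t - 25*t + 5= 30*t^2 - 31*t + 5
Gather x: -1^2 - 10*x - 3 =-10*x - 4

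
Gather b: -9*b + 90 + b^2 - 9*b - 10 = b^2 - 18*b + 80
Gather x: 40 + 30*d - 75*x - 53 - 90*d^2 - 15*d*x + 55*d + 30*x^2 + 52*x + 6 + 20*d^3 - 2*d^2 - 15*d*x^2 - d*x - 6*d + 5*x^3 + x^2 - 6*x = 20*d^3 - 92*d^2 + 79*d + 5*x^3 + x^2*(31 - 15*d) + x*(-16*d - 29) - 7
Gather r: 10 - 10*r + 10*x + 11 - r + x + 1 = -11*r + 11*x + 22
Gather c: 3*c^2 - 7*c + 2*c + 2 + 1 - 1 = 3*c^2 - 5*c + 2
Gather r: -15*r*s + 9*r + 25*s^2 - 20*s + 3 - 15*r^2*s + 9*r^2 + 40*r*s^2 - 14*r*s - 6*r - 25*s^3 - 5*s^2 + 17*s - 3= r^2*(9 - 15*s) + r*(40*s^2 - 29*s + 3) - 25*s^3 + 20*s^2 - 3*s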